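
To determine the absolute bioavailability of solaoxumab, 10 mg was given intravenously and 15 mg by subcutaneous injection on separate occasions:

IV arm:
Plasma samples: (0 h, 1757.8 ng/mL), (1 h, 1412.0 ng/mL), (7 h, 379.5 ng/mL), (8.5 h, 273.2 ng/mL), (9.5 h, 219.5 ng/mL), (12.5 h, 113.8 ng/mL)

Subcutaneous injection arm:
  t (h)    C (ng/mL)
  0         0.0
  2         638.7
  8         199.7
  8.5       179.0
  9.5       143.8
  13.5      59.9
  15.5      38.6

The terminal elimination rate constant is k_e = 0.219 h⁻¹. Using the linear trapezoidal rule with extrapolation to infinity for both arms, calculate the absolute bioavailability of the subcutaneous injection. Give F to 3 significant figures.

F = 0.313

Trapezoidal AUC_0→12.5 (IV):
  [0→1]: (1757.8+1412.0)/2 × 1 = 1584.9
  [1→7]: (1412.0+379.5)/2 × 6 = 5374.5
  [7→8.5]: (379.5+273.2)/2 × 1.5 = 489.525
  [8.5→9.5]: (273.2+219.5)/2 × 1 = 246.35
  [9.5→12.5]: (219.5+113.8)/2 × 3 = 499.95
  Sum = 8195.225 ng/mL·h
IV tail: 113.8/0.219 = 519.635; AUC_iv,0→∞ = 8195.225 + 519.635 = 8714.86 ng/mL·h
Trapezoidal AUC_0→15.5 (subcutaneous injection):
  [0→2]: (0.0+638.7)/2 × 2 = 638.7
  [2→8]: (638.7+199.7)/2 × 6 = 2515.2
  [8→8.5]: (199.7+179.0)/2 × 0.5 = 94.675
  [8.5→9.5]: (179.0+143.8)/2 × 1 = 161.4
  [9.5→13.5]: (143.8+59.9)/2 × 4 = 407.4
  [13.5→15.5]: (59.9+38.6)/2 × 2 = 98.5
  Sum = 3915.875 ng/mL·h
subcutaneous injection tail: 38.6/0.219 = 176.256; AUC_ev,0→∞ = 3915.875 + 176.256 = 4092.131 ng/mL·h
F = (AUC_ev/D_ev)/(AUC_iv/D_iv) = (4092.131/15)/(8714.86/10) = 272.809/871.486 = 0.3130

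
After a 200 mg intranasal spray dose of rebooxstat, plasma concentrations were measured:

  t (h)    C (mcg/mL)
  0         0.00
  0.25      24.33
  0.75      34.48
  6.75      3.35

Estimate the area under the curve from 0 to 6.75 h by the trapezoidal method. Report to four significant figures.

Trapezoidal AUC_0→6.75:
  [0→0.25]: (0.00+24.33)/2 × 0.25 = 3.04125
  [0.25→0.75]: (24.33+34.48)/2 × 0.5 = 14.7025
  [0.75→6.75]: (34.48+3.35)/2 × 6 = 113.49
  Sum = 131.23375 mcg/mL·h

AUC = 131.2 mcg/mL·h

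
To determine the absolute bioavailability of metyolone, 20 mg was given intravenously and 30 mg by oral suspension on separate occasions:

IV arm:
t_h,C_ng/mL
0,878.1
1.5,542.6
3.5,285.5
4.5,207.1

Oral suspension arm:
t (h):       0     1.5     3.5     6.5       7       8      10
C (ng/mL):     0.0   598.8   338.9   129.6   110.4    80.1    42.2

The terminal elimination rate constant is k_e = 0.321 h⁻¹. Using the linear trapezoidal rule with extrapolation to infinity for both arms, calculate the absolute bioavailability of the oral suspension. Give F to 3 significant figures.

F = 0.598

Trapezoidal AUC_0→4.5 (IV):
  [0→1.5]: (878.1+542.6)/2 × 1.5 = 1065.525
  [1.5→3.5]: (542.6+285.5)/2 × 2 = 828.1
  [3.5→4.5]: (285.5+207.1)/2 × 1 = 246.3
  Sum = 2139.925 ng/mL·h
IV tail: 207.1/0.321 = 645.171; AUC_iv,0→∞ = 2139.925 + 645.171 = 2785.096 ng/mL·h
Trapezoidal AUC_0→10 (oral suspension):
  [0→1.5]: (0.0+598.8)/2 × 1.5 = 449.1
  [1.5→3.5]: (598.8+338.9)/2 × 2 = 937.7
  [3.5→6.5]: (338.9+129.6)/2 × 3 = 702.75
  [6.5→7]: (129.6+110.4)/2 × 0.5 = 60.0
  [7→8]: (110.4+80.1)/2 × 1 = 95.25
  [8→10]: (80.1+42.2)/2 × 2 = 122.3
  Sum = 2367.1 ng/mL·h
oral suspension tail: 42.2/0.321 = 131.464; AUC_ev,0→∞ = 2367.1 + 131.464 = 2498.564 ng/mL·h
F = (AUC_ev/D_ev)/(AUC_iv/D_iv) = (2498.564/30)/(2785.096/20) = 83.2855/139.2548 = 0.5981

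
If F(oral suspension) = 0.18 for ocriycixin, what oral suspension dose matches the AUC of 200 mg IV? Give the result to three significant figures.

For equal systemic exposure: F × D_ev = D_iv
D_ev = D_iv / F = 200 / 0.18 = 1111.11 mg

D_oral = 1110 mg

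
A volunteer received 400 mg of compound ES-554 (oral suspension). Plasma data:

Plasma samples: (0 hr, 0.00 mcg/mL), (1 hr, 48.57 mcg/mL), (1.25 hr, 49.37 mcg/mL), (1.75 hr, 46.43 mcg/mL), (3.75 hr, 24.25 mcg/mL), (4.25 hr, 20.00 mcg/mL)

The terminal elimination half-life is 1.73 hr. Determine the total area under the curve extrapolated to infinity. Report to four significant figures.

Trapezoidal AUC_0→4.25:
  [0→1]: (0.00+48.57)/2 × 1 = 24.285
  [1→1.25]: (48.57+49.37)/2 × 0.25 = 12.2425
  [1.25→1.75]: (49.37+46.43)/2 × 0.5 = 23.95
  [1.75→3.75]: (46.43+24.25)/2 × 2 = 70.68
  [3.75→4.25]: (24.25+20.00)/2 × 0.5 = 11.0625
  Sum = 142.22 mcg/mL·hr
k_e = ln2 / t½ = 0.693147 / 1.73 = 0.4007 hr^-1
Extrapolated tail: C_last / k_e = 20.00 / 0.4007 = 49.913
AUC_0→∞ = 142.22 + 49.913 = 192.133 mcg/mL·hr

AUC = 192.1 mcg/mL·hr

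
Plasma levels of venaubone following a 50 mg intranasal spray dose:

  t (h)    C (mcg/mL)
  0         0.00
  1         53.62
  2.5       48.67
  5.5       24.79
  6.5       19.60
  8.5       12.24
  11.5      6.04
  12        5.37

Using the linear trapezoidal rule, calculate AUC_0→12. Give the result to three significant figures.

Trapezoidal AUC_0→12:
  [0→1]: (0.00+53.62)/2 × 1 = 26.81
  [1→2.5]: (53.62+48.67)/2 × 1.5 = 76.7175
  [2.5→5.5]: (48.67+24.79)/2 × 3 = 110.19
  [5.5→6.5]: (24.79+19.60)/2 × 1 = 22.195
  [6.5→8.5]: (19.60+12.24)/2 × 2 = 31.84
  [8.5→11.5]: (12.24+6.04)/2 × 3 = 27.42
  [11.5→12]: (6.04+5.37)/2 × 0.5 = 2.8525
  Sum = 298.025 mcg/mL·h

AUC = 298 mcg/mL·h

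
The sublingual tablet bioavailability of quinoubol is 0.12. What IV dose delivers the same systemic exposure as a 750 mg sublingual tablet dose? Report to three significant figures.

D_iv = 90.0 mg

Systemic exposure from an extravascular dose = F × D_ev, so the equivalent IV dose is F × D_ev.
D_iv = F × D_ev = 0.12 × 750 = 90 mg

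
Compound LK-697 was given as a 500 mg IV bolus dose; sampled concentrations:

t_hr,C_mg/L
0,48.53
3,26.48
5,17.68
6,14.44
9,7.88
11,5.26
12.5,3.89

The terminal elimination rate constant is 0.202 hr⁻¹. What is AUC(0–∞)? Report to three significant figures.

Trapezoidal AUC_0→12.5:
  [0→3]: (48.53+26.48)/2 × 3 = 112.515
  [3→5]: (26.48+17.68)/2 × 2 = 44.16
  [5→6]: (17.68+14.44)/2 × 1 = 16.06
  [6→9]: (14.44+7.88)/2 × 3 = 33.48
  [9→11]: (7.88+5.26)/2 × 2 = 13.14
  [11→12.5]: (5.26+3.89)/2 × 1.5 = 6.8625
  Sum = 226.2175 mg/L·hr
Extrapolated tail: C_last / k_e = 3.89 / 0.202 = 19.257
AUC_0→∞ = 226.2175 + 19.257 = 245.4745 mg/L·hr

AUC = 245 mg/L·hr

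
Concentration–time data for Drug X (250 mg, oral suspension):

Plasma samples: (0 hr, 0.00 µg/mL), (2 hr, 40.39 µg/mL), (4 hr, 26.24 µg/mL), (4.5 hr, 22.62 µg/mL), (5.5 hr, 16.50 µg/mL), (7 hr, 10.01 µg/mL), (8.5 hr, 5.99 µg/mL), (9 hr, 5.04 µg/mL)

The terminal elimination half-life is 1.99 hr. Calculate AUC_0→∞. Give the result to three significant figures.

AUC = 188 µg/mL·hr

Trapezoidal AUC_0→9:
  [0→2]: (0.00+40.39)/2 × 2 = 40.39
  [2→4]: (40.39+26.24)/2 × 2 = 66.63
  [4→4.5]: (26.24+22.62)/2 × 0.5 = 12.215
  [4.5→5.5]: (22.62+16.50)/2 × 1 = 19.56
  [5.5→7]: (16.50+10.01)/2 × 1.5 = 19.8825
  [7→8.5]: (10.01+5.99)/2 × 1.5 = 12.0
  [8.5→9]: (5.99+5.04)/2 × 0.5 = 2.7575
  Sum = 173.435 µg/mL·hr
k_e = ln2 / t½ = 0.693147 / 1.99 = 0.3483 hr^-1
Extrapolated tail: C_last / k_e = 5.04 / 0.3483 = 14.470
AUC_0→∞ = 173.435 + 14.470 = 187.905 µg/mL·hr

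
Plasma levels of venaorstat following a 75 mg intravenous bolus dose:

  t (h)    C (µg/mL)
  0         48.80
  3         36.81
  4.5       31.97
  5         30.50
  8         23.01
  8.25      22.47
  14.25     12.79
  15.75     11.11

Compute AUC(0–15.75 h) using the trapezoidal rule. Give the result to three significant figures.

AUC = 405 µg/mL·h

Trapezoidal AUC_0→15.75:
  [0→3]: (48.80+36.81)/2 × 3 = 128.415
  [3→4.5]: (36.81+31.97)/2 × 1.5 = 51.585
  [4.5→5]: (31.97+30.50)/2 × 0.5 = 15.6175
  [5→8]: (30.50+23.01)/2 × 3 = 80.265
  [8→8.25]: (23.01+22.47)/2 × 0.25 = 5.685
  [8.25→14.25]: (22.47+12.79)/2 × 6 = 105.78
  [14.25→15.75]: (12.79+11.11)/2 × 1.5 = 17.925
  Sum = 405.2725 µg/mL·h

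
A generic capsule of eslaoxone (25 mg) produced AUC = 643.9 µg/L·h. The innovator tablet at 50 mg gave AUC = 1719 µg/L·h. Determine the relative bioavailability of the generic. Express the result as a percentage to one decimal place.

F_rel = 74.9%

F_rel = (AUC_test/D_test) / (AUC_ref/D_ref)
      = (643.9/25) / (1719/50)
      = 25.756 / 34.38 = 0.7492 = 74.92%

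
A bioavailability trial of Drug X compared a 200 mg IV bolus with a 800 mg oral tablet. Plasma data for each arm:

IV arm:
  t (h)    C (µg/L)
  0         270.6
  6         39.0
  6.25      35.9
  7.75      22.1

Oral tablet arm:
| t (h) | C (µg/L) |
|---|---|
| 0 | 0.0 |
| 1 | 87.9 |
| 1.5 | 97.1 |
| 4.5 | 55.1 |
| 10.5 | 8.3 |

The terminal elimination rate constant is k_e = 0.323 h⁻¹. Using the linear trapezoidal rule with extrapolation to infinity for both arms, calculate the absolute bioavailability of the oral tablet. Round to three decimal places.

F = 0.127

Trapezoidal AUC_0→7.75 (IV):
  [0→6]: (270.6+39.0)/2 × 6 = 928.8
  [6→6.25]: (39.0+35.9)/2 × 0.25 = 9.3625
  [6.25→7.75]: (35.9+22.1)/2 × 1.5 = 43.5
  Sum = 981.6625 µg/L·h
IV tail: 22.1/0.323 = 68.421; AUC_iv,0→∞ = 981.6625 + 68.421 = 1050.0835 µg/L·h
Trapezoidal AUC_0→10.5 (oral tablet):
  [0→1]: (0.0+87.9)/2 × 1 = 43.95
  [1→1.5]: (87.9+97.1)/2 × 0.5 = 46.25
  [1.5→4.5]: (97.1+55.1)/2 × 3 = 228.3
  [4.5→10.5]: (55.1+8.3)/2 × 6 = 190.2
  Sum = 508.7 µg/L·h
oral tablet tail: 8.3/0.323 = 25.697; AUC_ev,0→∞ = 508.7 + 25.697 = 534.397 µg/L·h
F = (AUC_ev/D_ev)/(AUC_iv/D_iv) = (534.397/800)/(1050.0835/200) = 0.66799625/5.2504175 = 0.1272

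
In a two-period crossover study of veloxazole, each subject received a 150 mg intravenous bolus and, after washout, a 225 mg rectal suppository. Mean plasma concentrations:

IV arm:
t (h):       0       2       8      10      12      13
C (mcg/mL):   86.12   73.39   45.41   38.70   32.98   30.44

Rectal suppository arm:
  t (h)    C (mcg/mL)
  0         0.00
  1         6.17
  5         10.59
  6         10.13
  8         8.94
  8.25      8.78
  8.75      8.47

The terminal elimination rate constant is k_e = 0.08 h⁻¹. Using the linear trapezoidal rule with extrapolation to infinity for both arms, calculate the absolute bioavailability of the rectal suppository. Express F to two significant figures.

Trapezoidal AUC_0→13 (IV):
  [0→2]: (86.12+73.39)/2 × 2 = 159.51
  [2→8]: (73.39+45.41)/2 × 6 = 356.4
  [8→10]: (45.41+38.70)/2 × 2 = 84.11
  [10→12]: (38.70+32.98)/2 × 2 = 71.68
  [12→13]: (32.98+30.44)/2 × 1 = 31.71
  Sum = 703.41 mcg/mL·h
IV tail: 30.44/0.08 = 380.500; AUC_iv,0→∞ = 703.41 + 380.500 = 1083.91 mcg/mL·h
Trapezoidal AUC_0→8.75 (rectal suppository):
  [0→1]: (0.00+6.17)/2 × 1 = 3.085
  [1→5]: (6.17+10.59)/2 × 4 = 33.52
  [5→6]: (10.59+10.13)/2 × 1 = 10.36
  [6→8]: (10.13+8.94)/2 × 2 = 19.07
  [8→8.25]: (8.94+8.78)/2 × 0.25 = 2.215
  [8.25→8.75]: (8.78+8.47)/2 × 0.5 = 4.3125
  Sum = 72.5625 mcg/mL·h
rectal suppository tail: 8.47/0.08 = 105.875; AUC_ev,0→∞ = 72.5625 + 105.875 = 178.4375 mcg/mL·h
F = (AUC_ev/D_ev)/(AUC_iv/D_iv) = (178.4375/225)/(1083.91/150) = 0.793056/7.22607 = 0.1097

F = 0.11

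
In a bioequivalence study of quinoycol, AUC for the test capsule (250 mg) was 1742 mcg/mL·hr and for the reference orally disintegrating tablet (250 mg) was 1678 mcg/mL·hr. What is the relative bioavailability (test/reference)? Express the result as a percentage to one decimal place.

F_rel = 103.8%

F_rel = (AUC_test/D_test) / (AUC_ref/D_ref)
      = (1742/250) / (1678/250)
      = 6.968 / 6.712 = 1.0381 = 103.81%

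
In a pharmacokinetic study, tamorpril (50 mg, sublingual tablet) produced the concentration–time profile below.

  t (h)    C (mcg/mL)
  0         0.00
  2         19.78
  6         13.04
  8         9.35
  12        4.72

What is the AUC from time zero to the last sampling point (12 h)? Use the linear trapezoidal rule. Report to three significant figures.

AUC = 136 mcg/mL·h

Trapezoidal AUC_0→12:
  [0→2]: (0.00+19.78)/2 × 2 = 19.78
  [2→6]: (19.78+13.04)/2 × 4 = 65.64
  [6→8]: (13.04+9.35)/2 × 2 = 22.39
  [8→12]: (9.35+4.72)/2 × 4 = 28.14
  Sum = 135.95 mcg/mL·h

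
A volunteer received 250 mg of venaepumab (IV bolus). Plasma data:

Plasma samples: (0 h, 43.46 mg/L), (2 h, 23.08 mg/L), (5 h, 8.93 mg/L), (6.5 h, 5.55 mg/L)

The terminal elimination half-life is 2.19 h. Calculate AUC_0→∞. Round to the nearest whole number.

Trapezoidal AUC_0→6.5:
  [0→2]: (43.46+23.08)/2 × 2 = 66.54
  [2→5]: (23.08+8.93)/2 × 3 = 48.015
  [5→6.5]: (8.93+5.55)/2 × 1.5 = 10.86
  Sum = 125.415 mg/L·h
k_e = ln2 / t½ = 0.693147 / 2.19 = 0.3165 h^-1
Extrapolated tail: C_last / k_e = 5.55 / 0.3165 = 17.536
AUC_0→∞ = 125.415 + 17.536 = 142.951 mg/L·h

AUC = 143 mg/L·h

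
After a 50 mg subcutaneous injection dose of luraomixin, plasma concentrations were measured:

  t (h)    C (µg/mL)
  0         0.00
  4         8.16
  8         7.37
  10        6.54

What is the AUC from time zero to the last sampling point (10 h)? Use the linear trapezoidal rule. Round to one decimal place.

AUC = 61.3 µg/mL·h

Trapezoidal AUC_0→10:
  [0→4]: (0.00+8.16)/2 × 4 = 16.32
  [4→8]: (8.16+7.37)/2 × 4 = 31.06
  [8→10]: (7.37+6.54)/2 × 2 = 13.91
  Sum = 61.29 µg/mL·h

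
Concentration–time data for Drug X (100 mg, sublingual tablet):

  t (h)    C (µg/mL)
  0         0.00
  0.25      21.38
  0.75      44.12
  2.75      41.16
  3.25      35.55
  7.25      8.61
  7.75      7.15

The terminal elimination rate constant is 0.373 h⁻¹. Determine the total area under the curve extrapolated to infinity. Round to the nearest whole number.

Trapezoidal AUC_0→7.75:
  [0→0.25]: (0.00+21.38)/2 × 0.25 = 2.6725
  [0.25→0.75]: (21.38+44.12)/2 × 0.5 = 16.375
  [0.75→2.75]: (44.12+41.16)/2 × 2 = 85.28
  [2.75→3.25]: (41.16+35.55)/2 × 0.5 = 19.1775
  [3.25→7.25]: (35.55+8.61)/2 × 4 = 88.32
  [7.25→7.75]: (8.61+7.15)/2 × 0.5 = 3.94
  Sum = 215.765 µg/mL·h
Extrapolated tail: C_last / k_e = 7.15 / 0.373 = 19.169
AUC_0→∞ = 215.765 + 19.169 = 234.934 µg/mL·h

AUC = 235 µg/mL·h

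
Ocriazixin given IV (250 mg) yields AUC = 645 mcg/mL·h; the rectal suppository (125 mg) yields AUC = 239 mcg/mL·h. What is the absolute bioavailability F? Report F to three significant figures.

F = (AUC_ev / D_ev) / (AUC_iv / D_iv)
  = (239/125) / (645/250)
  = 1.912 / 2.58 = 0.7411

F = 0.741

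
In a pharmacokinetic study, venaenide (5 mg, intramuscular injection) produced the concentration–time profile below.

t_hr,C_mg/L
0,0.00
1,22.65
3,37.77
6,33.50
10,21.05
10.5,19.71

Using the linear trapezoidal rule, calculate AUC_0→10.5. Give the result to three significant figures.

AUC = 298 mg/L·hr

Trapezoidal AUC_0→10.5:
  [0→1]: (0.00+22.65)/2 × 1 = 11.325
  [1→3]: (22.65+37.77)/2 × 2 = 60.42
  [3→6]: (37.77+33.50)/2 × 3 = 106.905
  [6→10]: (33.50+21.05)/2 × 4 = 109.1
  [10→10.5]: (21.05+19.71)/2 × 0.5 = 10.19
  Sum = 297.94 mg/L·hr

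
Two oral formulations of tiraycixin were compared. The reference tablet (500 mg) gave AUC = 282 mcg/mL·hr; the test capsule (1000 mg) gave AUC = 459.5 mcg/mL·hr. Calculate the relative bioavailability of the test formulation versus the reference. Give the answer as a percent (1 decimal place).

F_rel = (AUC_test/D_test) / (AUC_ref/D_ref)
      = (459.5/1000) / (282/500)
      = 0.4595 / 0.564 = 0.8147 = 81.47%

F_rel = 81.5%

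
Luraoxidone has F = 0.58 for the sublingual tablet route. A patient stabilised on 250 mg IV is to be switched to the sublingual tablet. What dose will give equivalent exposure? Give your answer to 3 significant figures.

D_sublingual = 431 mg

For equal systemic exposure: F × D_ev = D_iv
D_ev = D_iv / F = 250 / 0.58 = 431.034 mg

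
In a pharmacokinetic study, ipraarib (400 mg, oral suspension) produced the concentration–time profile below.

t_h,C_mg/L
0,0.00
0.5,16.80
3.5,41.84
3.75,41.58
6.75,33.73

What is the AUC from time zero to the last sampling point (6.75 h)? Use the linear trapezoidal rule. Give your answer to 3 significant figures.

AUC = 216 mg/L·h

Trapezoidal AUC_0→6.75:
  [0→0.5]: (0.00+16.80)/2 × 0.5 = 4.2
  [0.5→3.5]: (16.80+41.84)/2 × 3 = 87.96
  [3.5→3.75]: (41.84+41.58)/2 × 0.25 = 10.4275
  [3.75→6.75]: (41.58+33.73)/2 × 3 = 112.965
  Sum = 215.5525 mg/L·h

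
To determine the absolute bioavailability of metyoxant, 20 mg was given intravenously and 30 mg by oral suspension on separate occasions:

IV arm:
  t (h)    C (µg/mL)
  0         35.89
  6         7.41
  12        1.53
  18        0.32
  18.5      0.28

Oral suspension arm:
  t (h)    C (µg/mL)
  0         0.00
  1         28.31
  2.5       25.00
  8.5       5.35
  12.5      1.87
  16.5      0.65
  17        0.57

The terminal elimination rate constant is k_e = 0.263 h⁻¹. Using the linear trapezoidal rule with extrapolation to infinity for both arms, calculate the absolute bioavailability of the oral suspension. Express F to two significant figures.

F = 0.68

Trapezoidal AUC_0→18.5 (IV):
  [0→6]: (35.89+7.41)/2 × 6 = 129.9
  [6→12]: (7.41+1.53)/2 × 6 = 26.82
  [12→18]: (1.53+0.32)/2 × 6 = 5.55
  [18→18.5]: (0.32+0.28)/2 × 0.5 = 0.15
  Sum = 162.42 µg/mL·h
IV tail: 0.28/0.263 = 1.065; AUC_iv,0→∞ = 162.42 + 1.065 = 163.485 µg/mL·h
Trapezoidal AUC_0→17 (oral suspension):
  [0→1]: (0.00+28.31)/2 × 1 = 14.155
  [1→2.5]: (28.31+25.00)/2 × 1.5 = 39.9825
  [2.5→8.5]: (25.00+5.35)/2 × 6 = 91.05
  [8.5→12.5]: (5.35+1.87)/2 × 4 = 14.44
  [12.5→16.5]: (1.87+0.65)/2 × 4 = 5.04
  [16.5→17]: (0.65+0.57)/2 × 0.5 = 0.305
  Sum = 164.9725 µg/mL·h
oral suspension tail: 0.57/0.263 = 2.167; AUC_ev,0→∞ = 164.9725 + 2.167 = 167.1395 µg/mL·h
F = (AUC_ev/D_ev)/(AUC_iv/D_iv) = (167.1395/30)/(163.485/20) = 5.57132/8.17425 = 0.6816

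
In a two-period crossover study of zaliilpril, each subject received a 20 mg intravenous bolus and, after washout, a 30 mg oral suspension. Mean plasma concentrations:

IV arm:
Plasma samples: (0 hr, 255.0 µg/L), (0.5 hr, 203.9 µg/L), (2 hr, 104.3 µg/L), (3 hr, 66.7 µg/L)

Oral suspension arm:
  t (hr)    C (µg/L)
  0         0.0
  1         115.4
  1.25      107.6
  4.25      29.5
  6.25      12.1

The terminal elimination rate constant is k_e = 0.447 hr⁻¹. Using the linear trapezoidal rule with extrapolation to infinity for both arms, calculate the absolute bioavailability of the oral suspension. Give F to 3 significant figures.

Trapezoidal AUC_0→3 (IV):
  [0→0.5]: (255.0+203.9)/2 × 0.5 = 114.725
  [0.5→2]: (203.9+104.3)/2 × 1.5 = 231.15
  [2→3]: (104.3+66.7)/2 × 1 = 85.5
  Sum = 431.375 µg/L·hr
IV tail: 66.7/0.447 = 149.217; AUC_iv,0→∞ = 431.375 + 149.217 = 580.592 µg/L·hr
Trapezoidal AUC_0→6.25 (oral suspension):
  [0→1]: (0.0+115.4)/2 × 1 = 57.7
  [1→1.25]: (115.4+107.6)/2 × 0.25 = 27.875
  [1.25→4.25]: (107.6+29.5)/2 × 3 = 205.65
  [4.25→6.25]: (29.5+12.1)/2 × 2 = 41.6
  Sum = 332.825 µg/L·hr
oral suspension tail: 12.1/0.447 = 27.069; AUC_ev,0→∞ = 332.825 + 27.069 = 359.894 µg/L·hr
F = (AUC_ev/D_ev)/(AUC_iv/D_iv) = (359.894/30)/(580.592/20) = 11.9965/29.0296 = 0.4133

F = 0.413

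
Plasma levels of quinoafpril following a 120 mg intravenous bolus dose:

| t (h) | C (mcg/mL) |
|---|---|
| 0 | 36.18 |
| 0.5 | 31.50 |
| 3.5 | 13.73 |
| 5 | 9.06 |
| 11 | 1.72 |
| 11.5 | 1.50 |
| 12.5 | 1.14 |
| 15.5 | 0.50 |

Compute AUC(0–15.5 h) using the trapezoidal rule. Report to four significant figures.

Trapezoidal AUC_0→15.5:
  [0→0.5]: (36.18+31.50)/2 × 0.5 = 16.92
  [0.5→3.5]: (31.50+13.73)/2 × 3 = 67.845
  [3.5→5]: (13.73+9.06)/2 × 1.5 = 17.0925
  [5→11]: (9.06+1.72)/2 × 6 = 32.34
  [11→11.5]: (1.72+1.50)/2 × 0.5 = 0.805
  [11.5→12.5]: (1.50+1.14)/2 × 1 = 1.32
  [12.5→15.5]: (1.14+0.50)/2 × 3 = 2.46
  Sum = 138.7825 mcg/mL·h

AUC = 138.8 mcg/mL·h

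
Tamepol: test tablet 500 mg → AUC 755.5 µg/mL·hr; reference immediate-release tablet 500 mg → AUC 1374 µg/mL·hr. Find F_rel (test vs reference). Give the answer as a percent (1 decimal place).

F_rel = (AUC_test/D_test) / (AUC_ref/D_ref)
      = (755.5/500) / (1374/500)
      = 1.511 / 2.748 = 0.5499 = 54.99%

F_rel = 55.0%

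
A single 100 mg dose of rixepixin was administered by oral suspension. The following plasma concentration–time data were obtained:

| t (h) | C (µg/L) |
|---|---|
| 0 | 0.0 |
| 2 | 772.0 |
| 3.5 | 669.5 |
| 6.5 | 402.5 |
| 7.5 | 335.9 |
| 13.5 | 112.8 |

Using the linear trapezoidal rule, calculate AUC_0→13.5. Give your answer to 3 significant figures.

Trapezoidal AUC_0→13.5:
  [0→2]: (0.0+772.0)/2 × 2 = 772.0
  [2→3.5]: (772.0+669.5)/2 × 1.5 = 1081.125
  [3.5→6.5]: (669.5+402.5)/2 × 3 = 1608.0
  [6.5→7.5]: (402.5+335.9)/2 × 1 = 369.2
  [7.5→13.5]: (335.9+112.8)/2 × 6 = 1346.1
  Sum = 5176.425 µg/L·h

AUC = 5180 µg/L·h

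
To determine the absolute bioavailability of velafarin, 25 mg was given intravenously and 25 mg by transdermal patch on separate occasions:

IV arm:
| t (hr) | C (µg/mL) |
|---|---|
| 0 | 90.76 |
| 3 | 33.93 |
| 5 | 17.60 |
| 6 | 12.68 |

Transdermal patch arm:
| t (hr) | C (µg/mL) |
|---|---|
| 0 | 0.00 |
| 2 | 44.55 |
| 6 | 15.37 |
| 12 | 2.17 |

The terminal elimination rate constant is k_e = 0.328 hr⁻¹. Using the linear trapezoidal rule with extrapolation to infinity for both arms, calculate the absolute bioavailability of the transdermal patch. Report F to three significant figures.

F = 0.765

Trapezoidal AUC_0→6 (IV):
  [0→3]: (90.76+33.93)/2 × 3 = 187.035
  [3→5]: (33.93+17.60)/2 × 2 = 51.53
  [5→6]: (17.60+12.68)/2 × 1 = 15.14
  Sum = 253.705 µg/mL·hr
IV tail: 12.68/0.328 = 38.659; AUC_iv,0→∞ = 253.705 + 38.659 = 292.364 µg/mL·hr
Trapezoidal AUC_0→12 (transdermal patch):
  [0→2]: (0.00+44.55)/2 × 2 = 44.55
  [2→6]: (44.55+15.37)/2 × 4 = 119.84
  [6→12]: (15.37+2.17)/2 × 6 = 52.62
  Sum = 217.01 µg/mL·hr
transdermal patch tail: 2.17/0.328 = 6.616; AUC_ev,0→∞ = 217.01 + 6.616 = 223.626 µg/mL·hr
F = (AUC_ev/D_ev)/(AUC_iv/D_iv) = (223.626/25)/(292.364/25) = 8.94504/11.69456 = 0.7649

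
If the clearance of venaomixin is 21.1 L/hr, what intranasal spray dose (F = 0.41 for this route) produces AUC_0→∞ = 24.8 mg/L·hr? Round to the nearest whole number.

Dose = CL × AUC_0→∞ / F
     = 21.1 × 24.8 / 0.41 = 1276.29 mg

Dose = 1276 mg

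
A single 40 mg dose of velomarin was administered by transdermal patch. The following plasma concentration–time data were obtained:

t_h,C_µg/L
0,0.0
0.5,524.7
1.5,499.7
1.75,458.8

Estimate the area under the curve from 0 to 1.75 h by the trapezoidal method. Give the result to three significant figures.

Trapezoidal AUC_0→1.75:
  [0→0.5]: (0.0+524.7)/2 × 0.5 = 131.175
  [0.5→1.5]: (524.7+499.7)/2 × 1 = 512.2
  [1.5→1.75]: (499.7+458.8)/2 × 0.25 = 119.8125
  Sum = 763.1875 µg/L·h

AUC = 763 µg/L·h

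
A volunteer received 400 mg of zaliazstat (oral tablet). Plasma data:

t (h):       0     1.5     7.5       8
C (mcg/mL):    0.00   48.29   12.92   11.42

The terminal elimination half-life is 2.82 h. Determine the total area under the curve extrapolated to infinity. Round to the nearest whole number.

AUC = 272 mcg/mL·h

Trapezoidal AUC_0→8:
  [0→1.5]: (0.00+48.29)/2 × 1.5 = 36.2175
  [1.5→7.5]: (48.29+12.92)/2 × 6 = 183.63
  [7.5→8]: (12.92+11.42)/2 × 0.5 = 6.085
  Sum = 225.9325 mcg/mL·h
k_e = ln2 / t½ = 0.693147 / 2.82 = 0.2458 h^-1
Extrapolated tail: C_last / k_e = 11.42 / 0.2458 = 46.461
AUC_0→∞ = 225.9325 + 46.461 = 272.3935 mcg/mL·h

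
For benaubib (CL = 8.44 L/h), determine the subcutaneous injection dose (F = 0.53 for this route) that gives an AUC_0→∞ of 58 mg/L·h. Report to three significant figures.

Dose = CL × AUC_0→∞ / F
     = 8.44 × 58 / 0.53 = 923.623 mg

Dose = 924 mg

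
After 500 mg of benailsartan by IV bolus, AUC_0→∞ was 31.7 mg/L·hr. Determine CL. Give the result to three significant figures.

CL = 15.8 L/hr

CL = Dose_iv / AUC_0→∞
   = 500 / 31.7 = 15.7729 L/hr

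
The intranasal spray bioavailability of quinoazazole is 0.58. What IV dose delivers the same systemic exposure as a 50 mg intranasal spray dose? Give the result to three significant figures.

D_iv = 29.0 mg

Systemic exposure from an extravascular dose = F × D_ev, so the equivalent IV dose is F × D_ev.
D_iv = F × D_ev = 0.58 × 50 = 29 mg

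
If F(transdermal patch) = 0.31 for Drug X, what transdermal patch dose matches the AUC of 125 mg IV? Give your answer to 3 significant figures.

For equal systemic exposure: F × D_ev = D_iv
D_ev = D_iv / F = 125 / 0.31 = 403.226 mg

D_transdermal = 403 mg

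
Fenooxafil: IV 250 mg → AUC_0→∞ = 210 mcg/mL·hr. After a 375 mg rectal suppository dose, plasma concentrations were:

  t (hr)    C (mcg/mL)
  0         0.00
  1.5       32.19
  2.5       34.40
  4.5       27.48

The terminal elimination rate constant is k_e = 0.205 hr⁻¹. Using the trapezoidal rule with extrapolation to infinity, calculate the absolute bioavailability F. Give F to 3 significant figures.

F = 0.804

Trapezoidal AUC_0→4.5 (rectal suppository):
  [0→1.5]: (0.00+32.19)/2 × 1.5 = 24.1425
  [1.5→2.5]: (32.19+34.40)/2 × 1 = 33.295
  [2.5→4.5]: (34.40+27.48)/2 × 2 = 61.88
  Sum = 119.3175 mcg/mL·hr
Tail: C_last/k_e = 27.48/0.205 = 134.049
AUC_0→∞ (rectal suppository) = 119.3175 + 134.049 = 253.3665 mcg/mL·hr
F = (AUC_ev/D_ev)/(AUC_iv/D_iv) = (253.3665/375)/(210/250) = 0.675644/0.84 = 0.8043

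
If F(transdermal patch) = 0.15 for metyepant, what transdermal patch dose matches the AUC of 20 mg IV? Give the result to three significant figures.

D_transdermal = 133 mg

For equal systemic exposure: F × D_ev = D_iv
D_ev = D_iv / F = 20 / 0.15 = 133.333 mg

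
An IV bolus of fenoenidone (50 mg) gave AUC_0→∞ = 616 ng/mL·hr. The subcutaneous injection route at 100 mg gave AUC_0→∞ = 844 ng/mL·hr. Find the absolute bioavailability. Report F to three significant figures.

F = (AUC_ev / D_ev) / (AUC_iv / D_iv)
  = (844/100) / (616/50)
  = 8.44 / 12.32 = 0.6851

F = 0.685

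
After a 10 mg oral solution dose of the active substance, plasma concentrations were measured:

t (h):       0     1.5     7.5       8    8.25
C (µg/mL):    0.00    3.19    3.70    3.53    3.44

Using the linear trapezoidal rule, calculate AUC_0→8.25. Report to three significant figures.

AUC = 25.7 µg/mL·h

Trapezoidal AUC_0→8.25:
  [0→1.5]: (0.00+3.19)/2 × 1.5 = 2.3925
  [1.5→7.5]: (3.19+3.70)/2 × 6 = 20.67
  [7.5→8]: (3.70+3.53)/2 × 0.5 = 1.8075
  [8→8.25]: (3.53+3.44)/2 × 0.25 = 0.87125
  Sum = 25.74125 µg/mL·h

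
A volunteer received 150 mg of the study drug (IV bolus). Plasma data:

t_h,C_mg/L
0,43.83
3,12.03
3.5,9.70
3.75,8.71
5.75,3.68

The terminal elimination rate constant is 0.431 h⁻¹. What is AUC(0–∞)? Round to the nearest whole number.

AUC = 112 mg/L·h

Trapezoidal AUC_0→5.75:
  [0→3]: (43.83+12.03)/2 × 3 = 83.79
  [3→3.5]: (12.03+9.70)/2 × 0.5 = 5.4325
  [3.5→3.75]: (9.70+8.71)/2 × 0.25 = 2.30125
  [3.75→5.75]: (8.71+3.68)/2 × 2 = 12.39
  Sum = 103.91375 mg/L·h
Extrapolated tail: C_last / k_e = 3.68 / 0.431 = 8.538
AUC_0→∞ = 103.91375 + 8.538 = 112.45175 mg/L·h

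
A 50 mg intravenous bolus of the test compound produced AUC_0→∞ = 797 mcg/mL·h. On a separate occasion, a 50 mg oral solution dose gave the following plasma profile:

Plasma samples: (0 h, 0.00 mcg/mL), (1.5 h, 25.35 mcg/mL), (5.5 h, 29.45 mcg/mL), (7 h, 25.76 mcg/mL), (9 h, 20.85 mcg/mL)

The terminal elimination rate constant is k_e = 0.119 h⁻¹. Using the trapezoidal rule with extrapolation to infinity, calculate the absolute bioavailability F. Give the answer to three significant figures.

Trapezoidal AUC_0→9 (oral solution):
  [0→1.5]: (0.00+25.35)/2 × 1.5 = 19.0125
  [1.5→5.5]: (25.35+29.45)/2 × 4 = 109.6
  [5.5→7]: (29.45+25.76)/2 × 1.5 = 41.4075
  [7→9]: (25.76+20.85)/2 × 2 = 46.61
  Sum = 216.63 mcg/mL·h
Tail: C_last/k_e = 20.85/0.119 = 175.210
AUC_0→∞ (oral solution) = 216.63 + 175.210 = 391.84 mcg/mL·h
F = (AUC_ev/D_ev)/(AUC_iv/D_iv) = (391.84/50)/(797/50) = 7.8368/15.94 = 0.4916

F = 0.492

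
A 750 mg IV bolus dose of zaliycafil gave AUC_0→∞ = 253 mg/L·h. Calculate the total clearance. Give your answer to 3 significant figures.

CL = 2.96 L/h

CL = Dose_iv / AUC_0→∞
   = 750 / 253 = 2.96443 L/h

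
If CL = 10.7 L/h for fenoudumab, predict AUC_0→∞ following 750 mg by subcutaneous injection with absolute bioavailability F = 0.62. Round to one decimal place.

AUC = 43.5 mg/L·h

AUC_0→∞ = F × Dose / CL
        = 0.62 × 750 / 10.7 = 43.4579 mg/L·h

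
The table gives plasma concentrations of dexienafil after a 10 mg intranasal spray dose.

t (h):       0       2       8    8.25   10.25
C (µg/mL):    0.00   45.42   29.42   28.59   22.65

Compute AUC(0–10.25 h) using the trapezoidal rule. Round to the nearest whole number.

Trapezoidal AUC_0→10.25:
  [0→2]: (0.00+45.42)/2 × 2 = 45.42
  [2→8]: (45.42+29.42)/2 × 6 = 224.52
  [8→8.25]: (29.42+28.59)/2 × 0.25 = 7.25125
  [8.25→10.25]: (28.59+22.65)/2 × 2 = 51.24
  Sum = 328.43125 µg/mL·h

AUC = 328 µg/mL·h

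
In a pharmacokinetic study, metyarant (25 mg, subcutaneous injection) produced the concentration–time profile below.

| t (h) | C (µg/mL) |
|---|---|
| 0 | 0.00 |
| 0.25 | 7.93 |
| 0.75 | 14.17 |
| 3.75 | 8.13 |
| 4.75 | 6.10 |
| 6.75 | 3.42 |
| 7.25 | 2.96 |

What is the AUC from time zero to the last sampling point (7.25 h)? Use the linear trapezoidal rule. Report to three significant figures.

AUC = 58.2 µg/mL·h

Trapezoidal AUC_0→7.25:
  [0→0.25]: (0.00+7.93)/2 × 0.25 = 0.99125
  [0.25→0.75]: (7.93+14.17)/2 × 0.5 = 5.525
  [0.75→3.75]: (14.17+8.13)/2 × 3 = 33.45
  [3.75→4.75]: (8.13+6.10)/2 × 1 = 7.115
  [4.75→6.75]: (6.10+3.42)/2 × 2 = 9.52
  [6.75→7.25]: (3.42+2.96)/2 × 0.5 = 1.595
  Sum = 58.19625 µg/mL·h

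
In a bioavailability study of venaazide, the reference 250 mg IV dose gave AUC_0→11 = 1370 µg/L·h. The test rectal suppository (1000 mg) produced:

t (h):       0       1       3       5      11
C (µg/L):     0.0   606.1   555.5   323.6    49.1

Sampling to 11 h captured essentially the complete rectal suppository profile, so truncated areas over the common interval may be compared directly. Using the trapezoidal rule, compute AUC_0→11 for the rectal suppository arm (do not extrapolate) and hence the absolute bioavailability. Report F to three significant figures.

Trapezoidal AUC_0→11 (rectal suppository):
  [0→1]: (0.0+606.1)/2 × 1 = 303.05
  [1→3]: (606.1+555.5)/2 × 2 = 1161.6
  [3→5]: (555.5+323.6)/2 × 2 = 879.1
  [5→11]: (323.6+49.1)/2 × 6 = 1118.1
  Sum = 3461.85 µg/L·h
F = (AUC_ev/D_ev)/(AUC_iv/D_iv) = (3461.85/1000)/(1370/250) = 3.46185/5.48 = 0.6317

F = 0.632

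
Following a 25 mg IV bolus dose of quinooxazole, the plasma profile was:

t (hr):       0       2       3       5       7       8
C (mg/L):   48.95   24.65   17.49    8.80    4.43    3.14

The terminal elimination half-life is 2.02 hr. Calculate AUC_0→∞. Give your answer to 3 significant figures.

Trapezoidal AUC_0→8:
  [0→2]: (48.95+24.65)/2 × 2 = 73.6
  [2→3]: (24.65+17.49)/2 × 1 = 21.07
  [3→5]: (17.49+8.80)/2 × 2 = 26.29
  [5→7]: (8.80+4.43)/2 × 2 = 13.23
  [7→8]: (4.43+3.14)/2 × 1 = 3.785
  Sum = 137.975 mg/L·hr
k_e = ln2 / t½ = 0.693147 / 2.02 = 0.3431 hr^-1
Extrapolated tail: C_last / k_e = 3.14 / 0.3431 = 9.152
AUC_0→∞ = 137.975 + 9.152 = 147.127 mg/L·hr

AUC = 147 mg/L·hr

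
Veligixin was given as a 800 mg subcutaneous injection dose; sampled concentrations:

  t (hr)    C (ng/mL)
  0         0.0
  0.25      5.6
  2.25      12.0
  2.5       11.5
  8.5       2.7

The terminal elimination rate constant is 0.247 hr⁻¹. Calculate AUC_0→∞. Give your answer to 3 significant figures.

Trapezoidal AUC_0→8.5:
  [0→0.25]: (0.0+5.6)/2 × 0.25 = 0.7
  [0.25→2.25]: (5.6+12.0)/2 × 2 = 17.6
  [2.25→2.5]: (12.0+11.5)/2 × 0.25 = 2.9375
  [2.5→8.5]: (11.5+2.7)/2 × 6 = 42.6
  Sum = 63.8375 ng/mL·hr
Extrapolated tail: C_last / k_e = 2.7 / 0.247 = 10.931
AUC_0→∞ = 63.8375 + 10.931 = 74.7685 ng/mL·hr

AUC = 74.8 ng/mL·hr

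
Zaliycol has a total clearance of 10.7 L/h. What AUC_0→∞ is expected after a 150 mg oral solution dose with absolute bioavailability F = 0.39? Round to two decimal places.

AUC = 5.47 mg/L·h

AUC_0→∞ = F × Dose / CL
        = 0.39 × 150 / 10.7 = 5.46729 mg/L·h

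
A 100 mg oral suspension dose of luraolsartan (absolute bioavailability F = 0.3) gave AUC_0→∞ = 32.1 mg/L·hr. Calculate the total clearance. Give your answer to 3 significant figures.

CL = 0.935 L/hr

CL = F × Dose / AUC_0→∞
   = 0.3 × 100 / 32.1 = 0.934579 L/hr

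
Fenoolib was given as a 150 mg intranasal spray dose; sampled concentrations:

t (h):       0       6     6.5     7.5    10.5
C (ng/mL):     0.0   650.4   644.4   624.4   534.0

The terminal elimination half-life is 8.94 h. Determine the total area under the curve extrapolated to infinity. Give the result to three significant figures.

Trapezoidal AUC_0→10.5:
  [0→6]: (0.0+650.4)/2 × 6 = 1951.2
  [6→6.5]: (650.4+644.4)/2 × 0.5 = 323.7
  [6.5→7.5]: (644.4+624.4)/2 × 1 = 634.4
  [7.5→10.5]: (624.4+534.0)/2 × 3 = 1737.6
  Sum = 4646.9 ng/mL·h
k_e = ln2 / t½ = 0.693147 / 8.94 = 0.0775 h^-1
Extrapolated tail: C_last / k_e = 534.0 / 0.0775 = 6890.323
AUC_0→∞ = 4646.9 + 6890.323 = 11537.223 ng/mL·h

AUC = 11500 ng/mL·h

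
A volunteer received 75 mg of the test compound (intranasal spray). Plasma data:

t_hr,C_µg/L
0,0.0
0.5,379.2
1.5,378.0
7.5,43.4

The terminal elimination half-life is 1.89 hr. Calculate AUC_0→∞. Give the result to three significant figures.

Trapezoidal AUC_0→7.5:
  [0→0.5]: (0.0+379.2)/2 × 0.5 = 94.8
  [0.5→1.5]: (379.2+378.0)/2 × 1 = 378.6
  [1.5→7.5]: (378.0+43.4)/2 × 6 = 1264.2
  Sum = 1737.6 µg/L·hr
k_e = ln2 / t½ = 0.693147 / 1.89 = 0.3667 hr^-1
Extrapolated tail: C_last / k_e = 43.4 / 0.3667 = 118.353
AUC_0→∞ = 1737.6 + 118.353 = 1855.953 µg/L·hr

AUC = 1860 µg/L·hr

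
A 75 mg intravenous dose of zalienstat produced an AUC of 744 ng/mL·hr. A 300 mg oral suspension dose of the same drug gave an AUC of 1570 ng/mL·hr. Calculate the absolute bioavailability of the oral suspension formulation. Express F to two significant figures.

F = (AUC_ev / D_ev) / (AUC_iv / D_iv)
  = (1570/300) / (744/75)
  = 5.23333 / 9.92 = 0.5276

F = 0.53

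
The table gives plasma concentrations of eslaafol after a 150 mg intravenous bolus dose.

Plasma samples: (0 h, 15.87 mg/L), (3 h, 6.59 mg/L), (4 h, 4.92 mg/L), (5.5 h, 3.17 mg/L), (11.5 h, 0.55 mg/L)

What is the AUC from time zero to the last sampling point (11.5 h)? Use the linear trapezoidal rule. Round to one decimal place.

Trapezoidal AUC_0→11.5:
  [0→3]: (15.87+6.59)/2 × 3 = 33.69
  [3→4]: (6.59+4.92)/2 × 1 = 5.755
  [4→5.5]: (4.92+3.17)/2 × 1.5 = 6.0675
  [5.5→11.5]: (3.17+0.55)/2 × 6 = 11.16
  Sum = 56.6725 mg/L·h

AUC = 56.7 mg/L·h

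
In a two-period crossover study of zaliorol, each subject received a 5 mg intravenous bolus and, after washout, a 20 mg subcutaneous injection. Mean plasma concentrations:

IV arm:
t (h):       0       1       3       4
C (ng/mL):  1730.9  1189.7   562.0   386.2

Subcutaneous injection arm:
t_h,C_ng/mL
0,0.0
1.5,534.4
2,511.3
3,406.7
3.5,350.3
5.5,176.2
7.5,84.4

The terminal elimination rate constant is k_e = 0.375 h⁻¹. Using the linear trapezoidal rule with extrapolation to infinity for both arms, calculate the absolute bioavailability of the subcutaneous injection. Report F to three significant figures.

F = 0.123

Trapezoidal AUC_0→4 (IV):
  [0→1]: (1730.9+1189.7)/2 × 1 = 1460.3
  [1→3]: (1189.7+562.0)/2 × 2 = 1751.7
  [3→4]: (562.0+386.2)/2 × 1 = 474.1
  Sum = 3686.1 ng/mL·h
IV tail: 386.2/0.375 = 1029.867; AUC_iv,0→∞ = 3686.1 + 1029.867 = 4715.967 ng/mL·h
Trapezoidal AUC_0→7.5 (subcutaneous injection):
  [0→1.5]: (0.0+534.4)/2 × 1.5 = 400.8
  [1.5→2]: (534.4+511.3)/2 × 0.5 = 261.425
  [2→3]: (511.3+406.7)/2 × 1 = 459.0
  [3→3.5]: (406.7+350.3)/2 × 0.5 = 189.25
  [3.5→5.5]: (350.3+176.2)/2 × 2 = 526.5
  [5.5→7.5]: (176.2+84.4)/2 × 2 = 260.6
  Sum = 2097.575 ng/mL·h
subcutaneous injection tail: 84.4/0.375 = 225.067; AUC_ev,0→∞ = 2097.575 + 225.067 = 2322.642 ng/mL·h
F = (AUC_ev/D_ev)/(AUC_iv/D_iv) = (2322.642/20)/(4715.967/5) = 116.1321/943.1934 = 0.1231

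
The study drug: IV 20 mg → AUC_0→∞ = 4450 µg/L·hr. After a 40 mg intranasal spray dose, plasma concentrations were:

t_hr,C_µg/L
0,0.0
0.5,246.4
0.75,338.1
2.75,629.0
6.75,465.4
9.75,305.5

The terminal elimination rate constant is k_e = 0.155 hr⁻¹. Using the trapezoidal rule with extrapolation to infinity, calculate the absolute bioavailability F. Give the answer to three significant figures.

Trapezoidal AUC_0→9.75 (intranasal spray):
  [0→0.5]: (0.0+246.4)/2 × 0.5 = 61.6
  [0.5→0.75]: (246.4+338.1)/2 × 0.25 = 73.0625
  [0.75→2.75]: (338.1+629.0)/2 × 2 = 967.1
  [2.75→6.75]: (629.0+465.4)/2 × 4 = 2188.8
  [6.75→9.75]: (465.4+305.5)/2 × 3 = 1156.35
  Sum = 4446.9125 µg/L·hr
Tail: C_last/k_e = 305.5/0.155 = 1970.968
AUC_0→∞ (intranasal spray) = 4446.9125 + 1970.968 = 6417.8805 µg/L·hr
F = (AUC_ev/D_ev)/(AUC_iv/D_iv) = (6417.8805/40)/(4450/20) = 160.447/222.5 = 0.7211

F = 0.721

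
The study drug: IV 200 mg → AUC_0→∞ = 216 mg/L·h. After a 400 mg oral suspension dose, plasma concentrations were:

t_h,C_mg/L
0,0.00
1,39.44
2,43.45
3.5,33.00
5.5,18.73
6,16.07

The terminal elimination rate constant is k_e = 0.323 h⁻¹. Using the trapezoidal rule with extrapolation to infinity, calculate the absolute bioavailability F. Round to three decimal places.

Trapezoidal AUC_0→6 (oral suspension):
  [0→1]: (0.00+39.44)/2 × 1 = 19.72
  [1→2]: (39.44+43.45)/2 × 1 = 41.445
  [2→3.5]: (43.45+33.00)/2 × 1.5 = 57.3375
  [3.5→5.5]: (33.00+18.73)/2 × 2 = 51.73
  [5.5→6]: (18.73+16.07)/2 × 0.5 = 8.7
  Sum = 178.9325 mg/L·h
Tail: C_last/k_e = 16.07/0.323 = 49.752
AUC_0→∞ (oral suspension) = 178.9325 + 49.752 = 228.6845 mg/L·h
F = (AUC_ev/D_ev)/(AUC_iv/D_iv) = (228.6845/400)/(216/200) = 0.57171125/1.08 = 0.5294

F = 0.529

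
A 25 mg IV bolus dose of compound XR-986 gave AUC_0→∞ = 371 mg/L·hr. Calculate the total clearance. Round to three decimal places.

CL = Dose_iv / AUC_0→∞
   = 25 / 371 = 0.0673854 L/hr

CL = 0.067 L/hr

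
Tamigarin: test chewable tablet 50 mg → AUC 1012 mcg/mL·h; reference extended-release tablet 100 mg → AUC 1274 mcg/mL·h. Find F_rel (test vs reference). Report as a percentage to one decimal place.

F_rel = (AUC_test/D_test) / (AUC_ref/D_ref)
      = (1012/50) / (1274/100)
      = 20.24 / 12.74 = 1.5887 = 158.87%

F_rel = 158.9%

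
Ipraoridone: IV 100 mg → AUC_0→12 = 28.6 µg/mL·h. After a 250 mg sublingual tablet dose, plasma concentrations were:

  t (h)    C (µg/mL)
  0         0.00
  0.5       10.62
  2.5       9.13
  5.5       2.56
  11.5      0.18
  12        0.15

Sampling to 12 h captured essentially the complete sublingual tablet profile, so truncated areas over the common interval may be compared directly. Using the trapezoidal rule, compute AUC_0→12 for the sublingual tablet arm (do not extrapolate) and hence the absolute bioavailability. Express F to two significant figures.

F = 0.67

Trapezoidal AUC_0→12 (sublingual tablet):
  [0→0.5]: (0.00+10.62)/2 × 0.5 = 2.655
  [0.5→2.5]: (10.62+9.13)/2 × 2 = 19.75
  [2.5→5.5]: (9.13+2.56)/2 × 3 = 17.535
  [5.5→11.5]: (2.56+0.18)/2 × 6 = 8.22
  [11.5→12]: (0.18+0.15)/2 × 0.5 = 0.0825
  Sum = 48.2425 µg/mL·h
F = (AUC_ev/D_ev)/(AUC_iv/D_iv) = (48.2425/250)/(28.6/100) = 0.19297/0.286 = 0.6747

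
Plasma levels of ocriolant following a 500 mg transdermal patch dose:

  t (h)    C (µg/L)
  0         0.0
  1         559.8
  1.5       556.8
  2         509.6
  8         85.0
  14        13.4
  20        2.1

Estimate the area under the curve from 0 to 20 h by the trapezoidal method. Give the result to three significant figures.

AUC = 2950 µg/L·h

Trapezoidal AUC_0→20:
  [0→1]: (0.0+559.8)/2 × 1 = 279.9
  [1→1.5]: (559.8+556.8)/2 × 0.5 = 279.15
  [1.5→2]: (556.8+509.6)/2 × 0.5 = 266.6
  [2→8]: (509.6+85.0)/2 × 6 = 1783.8
  [8→14]: (85.0+13.4)/2 × 6 = 295.2
  [14→20]: (13.4+2.1)/2 × 6 = 46.5
  Sum = 2951.15 µg/L·h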